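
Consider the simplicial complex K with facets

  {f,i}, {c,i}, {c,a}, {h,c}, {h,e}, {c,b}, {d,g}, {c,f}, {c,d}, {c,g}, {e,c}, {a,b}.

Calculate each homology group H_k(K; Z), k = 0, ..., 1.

Fix the vertex order a < b < c < d < e < f < g < h < i and write every simplex with vertices in increasing order. Then dim K = 1 and the simplices of K are:

  0-simplices (9): a, b, c, d, e, f, g, h, i
  1-simplices (12): ab, ac, bc, cd, ce, cf, cg, ch, ci, dg, eh, fi

so the chain groups are C_0 ≅ Z^9, C_1 ≅ Z^12.

∂_1: C_1 → C_0 is given by ∂[p,q] = [q] − [p].
As a 9×12 matrix over Z this has rank 8, with invariant factors (1,1,1,1,1,1,1,1).

Computing H_k = (kernel of ∂_k) / (image of ∂_{k+1}):

  H_0: rank C_0 − rank ∂_1 = 9 − 8 = 1, and the invariant factors of ∂_1 are all 1, so H_0 = Z.
  H_1: rank ker ∂_1 − rank ∂_2 = (12 − 8) − 0 = 4, and there is no ∂_2, so H_1 = Z^4.

H_0 ≅ Z,  H_1 ≅ Z^4.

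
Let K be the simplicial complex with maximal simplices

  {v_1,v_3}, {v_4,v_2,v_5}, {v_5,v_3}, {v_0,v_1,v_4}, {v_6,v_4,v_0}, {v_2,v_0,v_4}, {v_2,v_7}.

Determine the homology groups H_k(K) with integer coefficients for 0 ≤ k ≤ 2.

Fix the vertex order v_0 < v_1 < v_2 < v_3 < v_4 < v_5 < v_6 < v_7 and write every simplex with vertices in increasing order. Then dim K = 2 and the simplices of K are:

  0-simplices (8): [v_0], [v_1], [v_2], [v_3], [v_4], [v_5], [v_6], [v_7]
  1-simplices (12): [v_0,v_1], [v_0,v_2], [v_0,v_4], [v_0,v_6], [v_1,v_3], [v_1,v_4], [v_2,v_4], [v_2,v_5], [v_2,v_7], [v_3,v_5], [v_4,v_5], [v_4,v_6]
  2-simplices (4): [v_0,v_1,v_4], [v_0,v_2,v_4], [v_0,v_4,v_6], [v_2,v_4,v_5]

Hence C_0 ≅ Z^8, C_1 ≅ Z^12, C_2 ≅ Z^4.

Boundary ∂_1: C_1 → C_0 is given by ∂[p,q] = [q] − [p]. For instance
  ∂[v_1,v_4] = [v_4] − [v_1].
As a 8×12 matrix over Z this has rank 7, with invariant factors (1,1,1,1,1,1,1).

∂_2: C_2 → C_1 maps a triangle to the signed sum of its edges. For instance
  ∂[v_0,v_4,v_6] = [v_4,v_6] − [v_0,v_6] + [v_0,v_4],
  ∂[v_2,v_4,v_5] = [v_4,v_5] − [v_2,v_5] + [v_2,v_4].
As a 12×4 matrix over Z this has rank 4, with invariant factors (1,1,1,1).

From H_k ≅ ker(∂_k) / im(∂_{k+1}) we obtain:

  H_0: rank C_0 − rank ∂_1 = 8 − 7 = 1, and the invariant factors of ∂_1 are all 1, so H_0 = Z.
  H_1: rank ker ∂_1 − rank ∂_2 = (12 − 7) − 4 = 1, and the invariant factors of ∂_2 are all 1, so H_1 = Z.
  H_2: rank ker ∂_2 − rank ∂_3 = (4 − 4) − 0 = 0, and there is no ∂_3, so H_2 = 0.

H_0 ≅ Z,  H_1 ≅ Z,  H_2 = 0.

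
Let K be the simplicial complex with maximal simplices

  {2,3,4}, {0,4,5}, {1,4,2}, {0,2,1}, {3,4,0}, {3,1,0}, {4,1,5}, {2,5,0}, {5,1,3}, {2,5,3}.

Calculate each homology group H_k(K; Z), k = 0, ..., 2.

Fix the vertex order 0 < 1 < 2 < 3 < 4 < 5 and write every simplex with vertices in increasing order. Then dim K = 2 and the simplices of K are:

  0-simplices (6): [0], [1], [2], [3], [4], [5]
  1-simplices (15): [0,1], [0,2], [0,3], [0,4], [0,5], [1,2], [1,3], [1,4], [1,5], [2,3], [2,4], [2,5], [3,4], [3,5], [4,5]
  2-simplices (10): [0,1,2], [0,1,3], [0,2,5], [0,3,4], [0,4,5], [1,2,4], [1,3,5], [1,4,5], [2,3,4], [2,3,5]

so the chain groups are C_0 ≅ Z^6, C_1 ≅ Z^15, C_2 ≅ Z^10.

∂_1: C_1 → C_0 maps an edge to its endpoints' difference, ∂[p,q] = q − p. For instance
  ∂[0,5] = [5] − [0].
This gives a 6×15 integer matrix of rank 5; reducing to Smith normal form yields diagonal entries (1,1,1,1,1).

∂_2: C_2 → C_1 sends each 2-simplex [p,q,r] to [q,r] − [p,r] + [p,q]. For instance
  ∂[0,2,5] = [2,5] − [0,5] + [0,2],
  ∂[0,3,4] = [3,4] − [0,4] + [0,3].
The resulting 15×10 matrix has rank 10, and its Smith normal form has invariant factors (1,1,1,1,1,1,1,1,1,2).

Now H_k = ker ∂_k / im ∂_{k+1}, so:

  H_0: rank C_0 − rank ∂_1 = 6 − 5 = 1, and the invariant factors of ∂_1 are all 1, so H_0 = Z.
  H_1: rank ker ∂_1 − rank ∂_2 = (15 − 5) − 10 = 0, and ∂_2 has invariant factor 2 > 1, so H_1 = Z/2Z.
  H_2: rank ker ∂_2 − rank ∂_3 = (10 − 10) − 0 = 0, and there is no ∂_3, so H_2 = 0.

H_0 ≅ Z,  H_1 ≅ Z/2Z,  H_2 = 0.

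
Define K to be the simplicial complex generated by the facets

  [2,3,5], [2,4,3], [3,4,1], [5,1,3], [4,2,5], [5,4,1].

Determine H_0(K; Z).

H_0 ≅ Z.

Order the vertices as 1 < 2 < 3 < 4 < 5. Listing each simplex with vertices in this order, K has dimension 2 with simplices:

  0-simplices (5): [1], [2], [3], [4], [5]
  1-simplices (9): [1,3], [1,4], [1,5], [2,3], [2,4], [2,5], [3,4], [3,5], [4,5]
  2-simplices (6): [1,3,4], [1,3,5], [1,4,5], [2,3,4], [2,3,5], [2,4,5]

Hence C_0 ≅ Z^5, C_1 ≅ Z^9, C_2 ≅ Z^6.

∂_1: C_1 → C_0 sends each edge [p,q] (with p < q) to q − p.
The resulting 5×9 matrix has rank 4, and its Smith normal form has invariant factors (1,1,1,1).

∂_2: C_2 → C_1 maps a triangle to the signed sum of its edges. For instance
  ∂[1,3,5] = [3,5] − [1,5] + [1,3],
  ∂[2,4,5] = [4,5] − [2,5] + [2,4].
The resulting 9×6 matrix has rank 5, and its Smith normal form has invariant factors (1,1,1,1,1).

Now H_k = ker ∂_k / im ∂_{k+1}, so:

  H_0: rank C_0 − rank ∂_1 = 5 − 4 = 1, and the invariant factors of ∂_1 are all 1, so H_0 ≅ Z.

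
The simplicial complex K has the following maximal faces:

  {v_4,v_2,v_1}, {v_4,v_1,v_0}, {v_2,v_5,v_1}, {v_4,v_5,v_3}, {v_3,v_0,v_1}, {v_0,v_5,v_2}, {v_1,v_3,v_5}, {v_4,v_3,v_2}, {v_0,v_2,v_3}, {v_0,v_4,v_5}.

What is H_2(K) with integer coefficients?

H_2 = 0.

Fix the vertex order v_0 < v_1 < v_2 < v_3 < v_4 < v_5 and write every simplex with vertices in increasing order. Then dim K = 2 and the simplices of K are:

  0-simplices (6): [v_0], [v_1], [v_2], [v_3], [v_4], [v_5]
  1-simplices (15): (15 of them)
  2-simplices (10): [v_0,v_1,v_3], [v_0,v_1,v_4], [v_0,v_2,v_3], [v_0,v_2,v_5], [v_0,v_4,v_5], [v_1,v_2,v_4], [v_1,v_2,v_5], [v_1,v_3,v_5], [v_2,v_3,v_4], [v_3,v_4,v_5]

so the chain groups are C_0 ≅ Z^6, C_1 ≅ Z^15, C_2 ≅ Z^10.

Boundary ∂_1: C_1 → C_0 is given by ∂[p,q] = [q] − [p]. For instance
  ∂[v_2,v_5] = [v_5] − [v_2].
The resulting 6×15 matrix has rank 5, and its Smith normal form has invariant factors (1,1,1,1,1).

∂_2: C_2 → C_1 maps a triangle to the signed sum of its edges. For instance
  ∂[v_1,v_2,v_5] = [v_2,v_5] − [v_1,v_5] + [v_1,v_2],
  ∂[v_0,v_2,v_3] = [v_2,v_3] − [v_0,v_3] + [v_0,v_2].
The resulting 15×10 matrix has rank 10, and its Smith normal form has invariant factors (1,1,1,1,1,1,1,1,1,2).

Computing H_k = (kernel of ∂_k) / (image of ∂_{k+1}):

  H_2: rank ker ∂_2 − rank ∂_3 = (10 − 10) − 0 = 0, and there is no ∂_3, so H_2 ≅ 0.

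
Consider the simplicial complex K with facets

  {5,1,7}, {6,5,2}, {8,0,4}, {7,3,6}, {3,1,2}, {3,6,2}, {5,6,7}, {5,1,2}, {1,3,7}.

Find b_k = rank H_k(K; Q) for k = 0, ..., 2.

b_0 = 2, b_1 = 0, b_2 = 1.

Order the vertices as 0 < 1 < 2 < 3 < 4 < 5 < 6 < 7 < 8. Listing each simplex with vertices in this order, K has dimension 2 with simplices:

  0-simplices (9): [0], [1], [2], [3], [4], [5], [6], [7], [8]
  1-simplices (15): [0,4], [0,8], [1,2], [1,3], [1,5], [1,7], [2,3], [2,5], [2,6], [3,6], [3,7], [4,8], [5,6], [5,7], [6,7]
  2-simplices (9): [0,4,8], [1,2,3], [1,2,5], [1,3,7], [1,5,7], [2,3,6], [2,5,6], [3,6,7], [5,6,7]

so the chain groups are C_0 ≅ Z^9, C_1 ≅ Z^15, C_2 ≅ Z^9.

Boundary ∂_1: C_1 → C_0 is given by ∂[p,q] = [q] − [p]. For instance
  ∂[1,5] = [5] − [1].
As a 9×15 matrix over Z this has rank 7, with invariant factors (1,1,1,1,1,1,1).

∂_2: C_2 → C_1 acts by ∂[p,q,r] = [q,r] − [p,r] + [p,q]. For instance
  ∂[5,6,7] = [6,7] − [5,7] + [5,6],
  ∂[1,3,7] = [3,7] − [1,7] + [1,3].
As a 15×9 matrix over Z this has rank 8, with invariant factors (1,1,1,1,1,1,1,1).

Computing H_k = (kernel of ∂_k) / (image of ∂_{k+1}):

  H_0: rank C_0 − rank ∂_1 = 9 − 7 = 2, and the invariant factors of ∂_1 are all 1, so H_0 = Z^2.
  H_1: rank ker ∂_1 − rank ∂_2 = (15 − 7) − 8 = 0, and the invariant factors of ∂_2 are all 1, so H_1 = 0.
  H_2: rank ker ∂_2 − rank ∂_3 = (9 − 8) − 0 = 1, and there is no ∂_3, so H_2 = Z.

As a check, the Euler characteristic is 9 − 15 + 9 = 3, which agrees with 2 − 0 + 1 = 3.
(K is a triangulation of the disjoint union of the 2-simplex and the 2-sphere S^2.)

Hence the Betti numbers are b_0 = 2, b_1 = 0, b_2 = 1.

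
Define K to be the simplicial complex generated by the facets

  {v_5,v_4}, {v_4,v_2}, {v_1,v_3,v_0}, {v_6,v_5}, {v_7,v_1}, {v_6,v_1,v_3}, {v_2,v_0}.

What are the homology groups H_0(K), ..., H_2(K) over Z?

H_0 ≅ Z,  H_1 ≅ Z,  H_2 = 0.

We work with the vertex ordering v_0 < v_1 < v_2 < v_3 < v_4 < v_5 < v_6 < v_7. The simplices of K, each written with vertices in increasing order, are:

  0-simplices (8): [v_0], [v_1], [v_2], [v_3], [v_4], [v_5], [v_6], [v_7]
  1-simplices (10): [v_0,v_1], [v_0,v_2], [v_0,v_3], [v_1,v_3], [v_1,v_6], [v_1,v_7], [v_2,v_4], [v_3,v_6], [v_4,v_5], [v_5,v_6]
  2-simplices (2): [v_0,v_1,v_3], [v_1,v_3,v_6]

so the chain groups are C_0 ≅ Z^8, C_1 ≅ Z^10, C_2 ≅ Z^2.

The boundary map ∂_1: C_1 → C_0 is given by ∂[p,q] = [q] − [p]. For instance
  ∂[v_4,v_5] = [v_5] − [v_4].
As a 8×10 matrix over Z this has rank 7, with invariant factors (1,1,1,1,1,1,1).

∂_2: C_2 → C_1 sends each 2-simplex [p,q,r] to [q,r] − [p,r] + [p,q]. For instance
  ∂[v_0,v_1,v_3] = [v_1,v_3] − [v_0,v_3] + [v_0,v_1],
  ∂[v_1,v_3,v_6] = [v_3,v_6] − [v_1,v_6] + [v_1,v_3].
This gives a 10×2 integer matrix of rank 2; reducing to Smith normal form yields diagonal entries (1,1).

Reading off H_k = ker ∂_k / im ∂_{k+1}:

  H_0: rank C_0 − rank ∂_1 = 8 − 7 = 1, and the invariant factors of ∂_1 are all 1, so H_0 ≅ Z.
  H_1: rank ker ∂_1 − rank ∂_2 = (10 − 7) − 2 = 1, and the invariant factors of ∂_2 are all 1, so H_1 ≅ Z.
  H_2: rank ker ∂_2 − rank ∂_3 = (2 − 2) − 0 = 0, and there is no ∂_3, so H_2 ≅ 0.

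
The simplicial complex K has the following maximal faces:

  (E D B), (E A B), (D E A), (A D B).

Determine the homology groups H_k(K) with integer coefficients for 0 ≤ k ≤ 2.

Take the total order A < B < D < E on the vertex set. Then K (dimension 2) consists of the simplices:

  0-simplices (4): A, B, D, E
  1-simplices (6): AB, AD, AE, BD, BE, DE
  2-simplices (4): ABD, ABE, ADE, BDE

Hence C_0 ≅ Z^4, C_1 ≅ Z^6, C_2 ≅ Z^4.

∂_1: C_1 → C_0 sends each edge [p,q] (with p < q) to q − p.
The 4×6 boundary matrix has rank 3 and Smith normal form diag(1,1,1).

The boundary map ∂_2: C_2 → C_1 sends each 2-simplex [p,q,r] to [q,r] − [p,r] + [p,q]. For instance
  ∂BDE = DE − BE + BD,
  ∂ABE = BE − AE + AB.
This gives a 6×4 integer matrix of rank 3; reducing to Smith normal form yields diagonal entries (1,1,1).

From H_k ≅ ker(∂_k) / im(∂_{k+1}) we obtain:

  H_0: rank C_0 − rank ∂_1 = 4 − 3 = 1, and the invariant factors of ∂_1 are all 1, so H_0 = Z.
  H_1: rank ker ∂_1 − rank ∂_2 = (6 − 3) − 3 = 0, and the invariant factors of ∂_2 are all 1, so H_1 = 0.
  H_2: rank ker ∂_2 − rank ∂_3 = (4 − 3) − 0 = 1, and there is no ∂_3, so H_2 = Z.

H_0 = Z,  H_1 = 0,  H_2 = Z.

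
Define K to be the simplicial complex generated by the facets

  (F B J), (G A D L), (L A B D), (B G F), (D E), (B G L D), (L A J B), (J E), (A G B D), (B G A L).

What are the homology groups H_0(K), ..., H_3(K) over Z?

H_0 ≅ Z,  H_1 ≅ Z,  H_2 = 0,  H_3 ≅ Z.

Order the vertices as A < B < D < E < F < G < J < L. Listing each simplex with vertices in this order, K has dimension 3 with simplices:

  0-simplices (8): A, B, D, E, F, G, J, L
  1-simplices (18): AB, AD, AG, AJ, AL, BD, BF, BG, BJ, BL, DE, DG, DL, EJ, FG, FJ, GL, JL
  2-simplices (15): ABD, ABG, ABJ, ABL, ADG, ADL, AGL, AJL, BDG, BDL, BFG, BFJ, BGL, BJL, DGL
  3-simplices (6): ABDG, ABDL, ABGL, ABJL, ADGL, BDGL

so the chain groups are C_0 ≅ Z^8, C_1 ≅ Z^18, C_2 ≅ Z^15, C_3 ≅ Z^6.

The boundary map ∂_1: C_1 → C_0 maps an edge to its endpoints' difference, ∂[p,q] = q − p.
This gives a 8×18 integer matrix of rank 7; reducing to Smith normal form yields diagonal entries (1,1,1,1,1,1,1).

∂_2: C_2 → C_1 maps a triangle to the signed sum of its edges. For instance
  ∂BJL = JL − BL + BJ,
  ∂ADL = DL − AL + AD.
The resulting 18×15 matrix has rank 10, and its Smith normal form has invariant factors (1,1,1,1,1,1,1,1,1,1).

Boundary ∂_3: C_3 → C_2 sends each 3-simplex σ to the alternating sum Σ_i (−1)^i (σ with its i-th vertex removed). For instance
  ∂ABDG = BDG − ADG + ABG − ABD,
  ∂ADGL = DGL − AGL + ADL − ADG.
The resulting 15×6 matrix has rank 5, and its Smith normal form has invariant factors (1,1,1,1,1).

Reading off H_k = ker ∂_k / im ∂_{k+1}:

  H_0: rank C_0 − rank ∂_1 = 8 − 7 = 1, and the invariant factors of ∂_1 are all 1, so H_0 = Z.
  H_1: rank ker ∂_1 − rank ∂_2 = (18 − 7) − 10 = 1, and the invariant factors of ∂_2 are all 1, so H_1 = Z.
  H_2: rank ker ∂_2 − rank ∂_3 = (15 − 10) − 5 = 0, and the invariant factors of ∂_3 are all 1, so H_2 = 0.
  H_3: rank ker ∂_3 − rank ∂_4 = (6 − 5) − 0 = 1, and there is no ∂_4, so H_3 = Z.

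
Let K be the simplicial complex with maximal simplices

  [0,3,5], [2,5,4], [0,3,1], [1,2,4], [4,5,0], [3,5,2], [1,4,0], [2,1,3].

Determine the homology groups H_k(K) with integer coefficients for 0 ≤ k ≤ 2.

We work with the vertex ordering 0 < 1 < 2 < 3 < 4 < 5. The simplices of K, each written with vertices in increasing order, are:

  0-simplices (6): [0], [1], [2], [3], [4], [5]
  1-simplices (12): [0,1], [0,3], [0,4], [0,5], [1,2], [1,3], [1,4], [2,3], [2,4], [2,5], [3,5], [4,5]
  2-simplices (8): [0,1,3], [0,1,4], [0,3,5], [0,4,5], [1,2,3], [1,2,4], [2,3,5], [2,4,5]

giving chain groups C_0 ≅ Z^6, C_1 ≅ Z^12, C_2 ≅ Z^8.

Boundary ∂_1: C_1 → C_0 is given by ∂[p,q] = [q] − [p].
As a 6×12 matrix over Z this has rank 5, with invariant factors (1,1,1,1,1).

Boundary ∂_2: C_2 → C_1 acts by ∂[p,q,r] = [q,r] − [p,r] + [p,q]. For instance
  ∂[1,2,3] = [2,3] − [1,3] + [1,2],
  ∂[2,3,5] = [3,5] − [2,5] + [2,3].
As a 12×8 matrix over Z this has rank 7, with invariant factors (1,1,1,1,1,1,1).

Reading off H_k = ker ∂_k / im ∂_{k+1}:

  H_0: rank C_0 − rank ∂_1 = 6 − 5 = 1, and the invariant factors of ∂_1 are all 1, so H_0 ≅ Z.
  H_1: rank ker ∂_1 − rank ∂_2 = (12 − 5) − 7 = 0, and the invariant factors of ∂_2 are all 1, so H_1 ≅ 0.
  H_2: rank ker ∂_2 − rank ∂_3 = (8 − 7) − 0 = 1, and there is no ∂_3, so H_2 ≅ Z.

H_0 = Z,  H_1 = 0,  H_2 = Z.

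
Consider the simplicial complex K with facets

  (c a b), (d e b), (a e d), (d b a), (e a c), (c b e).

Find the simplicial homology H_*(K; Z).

H_0 ≅ Z,  H_1 = 0,  H_2 ≅ Z.

Fix the vertex order a < b < c < d < e and write every simplex with vertices in increasing order. Then dim K = 2 and the simplices of K are:

  0-simplices (5): a, b, c, d, e
  1-simplices (9): ab, ac, ad, ae, bc, bd, be, ce, de
  2-simplices (6): abc, abd, ace, ade, bce, bde

so the chain groups are C_0 ≅ Z^5, C_1 ≅ Z^9, C_2 ≅ Z^6.

∂_1: C_1 → C_0 is given by ∂[p,q] = [q] − [p]. For instance
  ∂bd = d − b.
The resulting 5×9 matrix has rank 4, and its Smith normal form has invariant factors (1,1,1,1).

The boundary map ∂_2: C_2 → C_1 acts by ∂[p,q,r] = [q,r] − [p,r] + [p,q]. For instance
  ∂ace = ce − ae + ac,
  ∂abc = bc − ac + ab.
This gives a 9×6 integer matrix of rank 5; reducing to Smith normal form yields diagonal entries (1,1,1,1,1).

Reading off H_k = ker ∂_k / im ∂_{k+1}:

  H_0: rank C_0 − rank ∂_1 = 5 − 4 = 1, and the invariant factors of ∂_1 are all 1, so H_0 ≅ Z.
  H_1: rank ker ∂_1 − rank ∂_2 = (9 − 4) − 5 = 0, and the invariant factors of ∂_2 are all 1, so H_1 ≅ 0.
  H_2: rank ker ∂_2 − rank ∂_3 = (6 − 5) − 0 = 1, and there is no ∂_3, so H_2 ≅ Z.

As a check, the Euler characteristic is 5 − 9 + 6 = 2, which agrees with 1 − 0 + 1 = 2.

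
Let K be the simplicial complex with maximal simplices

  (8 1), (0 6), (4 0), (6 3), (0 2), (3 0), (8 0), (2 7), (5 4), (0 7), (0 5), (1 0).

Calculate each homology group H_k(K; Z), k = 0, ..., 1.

K has 9 vertices, 12 edges.
rank ∂_0 = 0, rank ∂_1 = 8 ⇒ b_0 = 9 − 0 − 8 = 1; all invariant factors of ∂_1 are 1 so no torsion. So H_0 ≅ Z.
rank ∂_1 = 8, rank ∂_2 = 0 ⇒ b_1 = 12 − 8 − 0 = 4. So H_1 ≅ Z^4.

H_0 = Z,  H_1 = Z^4.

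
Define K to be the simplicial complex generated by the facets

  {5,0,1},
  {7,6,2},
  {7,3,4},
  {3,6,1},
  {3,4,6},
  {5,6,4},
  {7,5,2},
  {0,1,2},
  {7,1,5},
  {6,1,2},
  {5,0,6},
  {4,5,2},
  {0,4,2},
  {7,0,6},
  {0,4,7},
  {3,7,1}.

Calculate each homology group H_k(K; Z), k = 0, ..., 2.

We work with the vertex ordering 0 < 1 < 2 < 3 < 4 < 5 < 6 < 7. The simplices of K, each written with vertices in increasing order, are:

  0-simplices (8): [0], [1], [2], [3], [4], [5], [6], [7]
  1-simplices (24): (24 of them)
  2-simplices (16): [0,1,2], [0,1,5], [0,2,4], [0,4,7], [0,5,6], [0,6,7], [1,2,6], [1,3,6], [1,3,7], [1,5,7], [2,4,5], [2,5,7], [2,6,7], [3,4,6], [3,4,7], [4,5,6]

so the chain groups are C_0 ≅ Z^8, C_1 ≅ Z^24, C_2 ≅ Z^16.

Boundary ∂_1: C_1 → C_0 is given by ∂[p,q] = [q] − [p].
This gives a 8×24 integer matrix of rank 7; reducing to Smith normal form yields diagonal entries (1,1,1,1,1,1,1).

∂_2: C_2 → C_1 acts by ∂[p,q,r] = [q,r] − [p,r] + [p,q]. For instance
  ∂[0,6,7] = [6,7] − [0,7] + [0,6],
  ∂[4,5,6] = [5,6] − [4,6] + [4,5].
This gives a 24×16 integer matrix of rank 15; reducing to Smith normal form yields diagonal entries (1,1,1,1,1,1,1,1,1,1,1,1,1,1,1).

Computing H_k = (kernel of ∂_k) / (image of ∂_{k+1}):

  H_0: rank C_0 − rank ∂_1 = 8 − 7 = 1, and the invariant factors of ∂_1 are all 1, so H_0 = Z.
  H_1: rank ker ∂_1 − rank ∂_2 = (24 − 7) − 15 = 2, and the invariant factors of ∂_2 are all 1, so H_1 = Z^2.
  H_2: rank ker ∂_2 − rank ∂_3 = (16 − 15) − 0 = 1, and there is no ∂_3, so H_2 = Z.

As a check, the Euler characteristic is 8 − 24 + 16 = 0, which agrees with 1 − 2 + 1 = 0.
(K is a triangulation of the torus T^2.)

H_0 = Z,  H_1 = Z^2,  H_2 = Z.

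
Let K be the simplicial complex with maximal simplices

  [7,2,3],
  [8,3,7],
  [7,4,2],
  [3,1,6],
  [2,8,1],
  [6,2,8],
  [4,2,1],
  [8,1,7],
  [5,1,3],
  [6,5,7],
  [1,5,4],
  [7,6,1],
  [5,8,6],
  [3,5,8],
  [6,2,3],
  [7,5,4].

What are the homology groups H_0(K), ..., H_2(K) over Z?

Take the total order 1 < 2 < 3 < 4 < 5 < 6 < 7 < 8 on the vertex set. Then K (dimension 2) consists of the simplices:

  0-simplices (8): [1], [2], [3], [4], [5], [6], [7], [8]
  1-simplices (24): (24 of them)
  2-simplices (16): [1,2,4], [1,2,8], [1,3,5], [1,3,6], [1,4,5], [1,6,7], [1,7,8], [2,3,6], [2,3,7], [2,4,7], [2,6,8], [3,5,8], [3,7,8], [4,5,7], [5,6,7], [5,6,8]

so the chain groups are C_0 ≅ Z^8, C_1 ≅ Z^24, C_2 ≅ Z^16.

Boundary ∂_1: C_1 → C_0 sends each edge [p,q] (with p < q) to q − p.
As a 8×24 matrix over Z this has rank 7, with invariant factors (1,1,1,1,1,1,1).

The boundary map ∂_2: C_2 → C_1 maps a triangle to the signed sum of its edges. For instance
  ∂[1,6,7] = [6,7] − [1,7] + [1,6],
  ∂[1,3,5] = [3,5] − [1,5] + [1,3].
The resulting 24×16 matrix has rank 15, and its Smith normal form has invariant factors (1,1,1,1,1,1,1,1,1,1,1,1,1,1,1).

Computing H_k = (kernel of ∂_k) / (image of ∂_{k+1}):

  H_0: rank C_0 − rank ∂_1 = 8 − 7 = 1, and the invariant factors of ∂_1 are all 1, so H_0 ≅ Z.
  H_1: rank ker ∂_1 − rank ∂_2 = (24 − 7) − 15 = 2, and the invariant factors of ∂_2 are all 1, so H_1 ≅ Z^2.
  H_2: rank ker ∂_2 − rank ∂_3 = (16 − 15) − 0 = 1, and there is no ∂_3, so H_2 ≅ Z.

H_0 = Z,  H_1 = Z^2,  H_2 = Z.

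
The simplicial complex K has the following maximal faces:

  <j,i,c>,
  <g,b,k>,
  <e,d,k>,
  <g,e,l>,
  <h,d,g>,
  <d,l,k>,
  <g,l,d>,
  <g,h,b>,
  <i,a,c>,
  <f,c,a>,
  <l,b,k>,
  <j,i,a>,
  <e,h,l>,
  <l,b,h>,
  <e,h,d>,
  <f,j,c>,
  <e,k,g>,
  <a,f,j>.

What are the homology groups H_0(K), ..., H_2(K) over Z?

H_0 ≅ Z^2,  H_1 ≅ Z/2,  H_2 ≅ Z.

We work with the vertex ordering a < b < c < d < e < f < g < h < i < j < k < l. The simplices of K, each written with vertices in increasing order, are:

  0-simplices (12): a, b, c, d, e, f, g, h, i, j, k, l
  1-simplices (27): ac, af, ai, aj, bg, bh, bk, bl, cf, ci, cj, de, dg, dh, dk, dl, eg, eh, ek, el, fj, gh, gk, gl, hl, ij, kl
  2-simplices (18): acf, aci, afj, aij, bgh, bgk, bhl, bkl, cfj, cij, deh, dek, dgh, dgl, dkl, egk, egl, ehl

Hence C_0 ≅ Z^12, C_1 ≅ Z^27, C_2 ≅ Z^18.

The boundary map ∂_1: C_1 → C_0 sends each edge [p,q] (with p < q) to q − p. For instance
  ∂af = f − a.
This gives a 12×27 integer matrix of rank 10; reducing to Smith normal form yields diagonal entries (1,1,1,1,1,1,1,1,1,1).

Boundary ∂_2: C_2 → C_1 sends each 2-simplex [p,q,r] to [q,r] − [p,r] + [p,q]. For instance
  ∂egl = gl − el + eg,
  ∂bkl = kl − bl + bk.
This gives a 27×18 integer matrix of rank 17; reducing to Smith normal form yields diagonal entries (1,1,1,1,1,1,1,1,1,1,1,1,1,1,1,1,2).

Computing H_k = (kernel of ∂_k) / (image of ∂_{k+1}):

  H_0: rank C_0 − rank ∂_1 = 12 − 10 = 2, and the invariant factors of ∂_1 are all 1, so H_0 ≅ Z^2.
  H_1: rank ker ∂_1 − rank ∂_2 = (27 − 10) − 17 = 0, and ∂_2 has invariant factor 2 > 1, so H_1 ≅ Z/2.
  H_2: rank ker ∂_2 − rank ∂_3 = (18 − 17) − 0 = 1, and there is no ∂_3, so H_2 ≅ Z.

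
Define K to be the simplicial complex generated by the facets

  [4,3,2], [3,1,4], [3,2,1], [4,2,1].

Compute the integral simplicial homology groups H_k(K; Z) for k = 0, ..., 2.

H_0 = Z,  H_1 = 0,  H_2 = Z.

Fix the vertex order 1 < 2 < 3 < 4 and write every simplex with vertices in increasing order. Then dim K = 2 and the simplices of K are:

  0-simplices (4): [1], [2], [3], [4]
  1-simplices (6): [1,2], [1,3], [1,4], [2,3], [2,4], [3,4]
  2-simplices (4): [1,2,3], [1,2,4], [1,3,4], [2,3,4]

Hence C_0 ≅ Z^4, C_1 ≅ Z^6, C_2 ≅ Z^4.

The boundary map ∂_1: C_1 → C_0 maps an edge to its endpoints' difference, ∂[p,q] = q − p.
The resulting 4×6 matrix has rank 3, and its Smith normal form has invariant factors (1,1,1).

The boundary map ∂_2: C_2 → C_1 sends each 2-simplex [p,q,r] to [q,r] − [p,r] + [p,q]. For instance
  ∂[1,2,4] = [2,4] − [1,4] + [1,2],
  ∂[2,3,4] = [3,4] − [2,4] + [2,3].
The resulting 6×4 matrix has rank 3, and its Smith normal form has invariant factors (1,1,1).

Now H_k = ker ∂_k / im ∂_{k+1}, so:

  H_0: rank C_0 − rank ∂_1 = 4 − 3 = 1, and the invariant factors of ∂_1 are all 1, so H_0 = Z.
  H_1: rank ker ∂_1 − rank ∂_2 = (6 − 3) − 3 = 0, and the invariant factors of ∂_2 are all 1, so H_1 = 0.
  H_2: rank ker ∂_2 − rank ∂_3 = (4 − 3) − 0 = 1, and there is no ∂_3, so H_2 = Z.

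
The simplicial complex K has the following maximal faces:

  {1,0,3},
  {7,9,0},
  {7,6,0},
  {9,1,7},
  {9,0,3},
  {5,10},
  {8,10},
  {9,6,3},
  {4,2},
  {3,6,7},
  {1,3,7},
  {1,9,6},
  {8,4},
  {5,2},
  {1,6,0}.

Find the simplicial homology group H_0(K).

K has 11 vertices, 20 edges, 10 triangles.
rank ∂_0 = 0, rank ∂_1 = 9 ⇒ b_0 = 11 − 0 − 9 = 2; all invariant factors of ∂_1 are 1 so no torsion. So H_0 ≅ Z^2.

H_0 = Z^2.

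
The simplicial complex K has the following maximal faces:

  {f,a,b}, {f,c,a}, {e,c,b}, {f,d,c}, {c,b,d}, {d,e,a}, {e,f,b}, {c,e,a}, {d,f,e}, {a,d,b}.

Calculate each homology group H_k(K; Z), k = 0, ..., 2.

H_0 ≅ Z,  H_1 ≅ Z/2,  H_2 = 0.

Take the total order a < b < c < d < e < f on the vertex set. Then K (dimension 2) consists of the simplices:

  0-simplices (6): a, b, c, d, e, f
  1-simplices (15): ab, ac, ad, ae, af, bc, bd, be, bf, cd, ce, cf, de, df, ef
  2-simplices (10): abd, abf, ace, acf, ade, bcd, bce, bef, cdf, def

Hence C_0 ≅ Z^6, C_1 ≅ Z^15, C_2 ≅ Z^10.

∂_1: C_1 → C_0 sends each edge [p,q] (with p < q) to q − p. For instance
  ∂be = e − b.
This gives a 6×15 integer matrix of rank 5; reducing to Smith normal form yields diagonal entries (1,1,1,1,1).

∂_2: C_2 → C_1 sends each 2-simplex [p,q,r] to [q,r] − [p,r] + [p,q]. For instance
  ∂ade = de − ae + ad,
  ∂acf = cf − af + ac.
The resulting 15×10 matrix has rank 10, and its Smith normal form has invariant factors (1,1,1,1,1,1,1,1,1,2).

Computing H_k = (kernel of ∂_k) / (image of ∂_{k+1}):

  H_0: rank C_0 − rank ∂_1 = 6 − 5 = 1, and the invariant factors of ∂_1 are all 1, so H_0 = Z.
  H_1: rank ker ∂_1 − rank ∂_2 = (15 − 5) − 10 = 0, and ∂_2 has invariant factor 2 > 1, so H_1 = Z/2.
  H_2: rank ker ∂_2 − rank ∂_3 = (10 − 10) − 0 = 0, and there is no ∂_3, so H_2 = 0.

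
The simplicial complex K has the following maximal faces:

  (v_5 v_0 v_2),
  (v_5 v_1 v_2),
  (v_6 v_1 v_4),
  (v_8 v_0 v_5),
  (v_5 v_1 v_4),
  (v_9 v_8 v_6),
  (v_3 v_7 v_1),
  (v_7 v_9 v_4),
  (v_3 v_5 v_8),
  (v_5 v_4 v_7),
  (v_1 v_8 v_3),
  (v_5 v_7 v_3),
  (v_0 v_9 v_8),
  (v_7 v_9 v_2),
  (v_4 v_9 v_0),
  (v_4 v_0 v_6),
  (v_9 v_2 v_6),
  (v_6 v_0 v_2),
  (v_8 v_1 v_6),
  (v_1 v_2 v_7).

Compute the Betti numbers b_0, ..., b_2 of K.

b_0 = 1, b_1 = 1, b_2 = 0.

Take the total order v_0 < v_1 < v_2 < v_3 < v_4 < v_5 < v_6 < v_7 < v_8 < v_9 on the vertex set. Then K (dimension 2) consists of the simplices:

  0-simplices (10): [v_0], [v_1], [v_2], [v_3], [v_4], [v_5], [v_6], [v_7], [v_8], [v_9]
  1-simplices (30): (30 of them)
  2-simplices (20): (20 of them)

giving chain groups C_0 ≅ Z^10, C_1 ≅ Z^30, C_2 ≅ Z^20.

∂_1: C_1 → C_0 is given by ∂[p,q] = [q] − [p].
The 10×30 boundary matrix has rank 9 and Smith normal form diag(1,1,1,1,1,1,1,1,1).

The boundary map ∂_2: C_2 → C_1 maps a triangle to the signed sum of its edges. For instance
  ∂[v_0,v_2,v_6] = [v_2,v_6] − [v_0,v_6] + [v_0,v_2],
  ∂[v_3,v_5,v_8] = [v_5,v_8] − [v_3,v_8] + [v_3,v_5].
This gives a 30×20 integer matrix of rank 20; reducing to Smith normal form yields diagonal entries (1,1,1,1,1,1,1,1,1,1,1,1,1,1,1,1,1,1,1,2).

Computing H_k = (kernel of ∂_k) / (image of ∂_{k+1}):

  H_0: rank C_0 − rank ∂_1 = 10 − 9 = 1, and the invariant factors of ∂_1 are all 1, so H_0 = Z.
  H_1: rank ker ∂_1 − rank ∂_2 = (30 − 9) − 20 = 1, and ∂_2 has invariant factor 2 > 1, so H_1 = Z × Z/2.
  H_2: rank ker ∂_2 − rank ∂_3 = (20 − 20) − 0 = 0, and there is no ∂_3, so H_2 = 0.

(K is a triangulation of the Klein bottle.)

Hence the Betti numbers are b_0 = 1, b_1 = 1, b_2 = 0.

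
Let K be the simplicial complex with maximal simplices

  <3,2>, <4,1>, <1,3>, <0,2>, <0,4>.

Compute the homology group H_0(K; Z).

H_0 ≅ Z.

We work with the vertex ordering 0 < 1 < 2 < 3 < 4. The simplices of K, each written with vertices in increasing order, are:

  0-simplices (5): [0], [1], [2], [3], [4]
  1-simplices (5): [0,2], [0,4], [1,3], [1,4], [2,3]

Hence C_0 ≅ Z^5, C_1 ≅ Z^5.

Boundary ∂_1: C_1 → C_0 is given by ∂[p,q] = [q] − [p]. For instance
  ∂[2,3] = [3] − [2].
The 5×5 boundary matrix has rank 4 and Smith normal form diag(1,1,1,1).

Computing H_k = (kernel of ∂_k) / (image of ∂_{k+1}):

  H_0: rank C_0 − rank ∂_1 = 5 − 4 = 1, and the invariant factors of ∂_1 are all 1, so H_0 ≅ Z.

(K is a triangulation of the circle S^1.)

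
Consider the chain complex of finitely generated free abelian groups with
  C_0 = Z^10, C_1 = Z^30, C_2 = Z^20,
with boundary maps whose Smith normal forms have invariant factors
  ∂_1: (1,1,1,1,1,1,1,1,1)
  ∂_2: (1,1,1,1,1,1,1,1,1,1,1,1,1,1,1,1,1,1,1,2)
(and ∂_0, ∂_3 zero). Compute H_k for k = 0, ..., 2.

H_0 = Z,  H_1 = Z ⊕ Z/2,  H_2 = 0.

H_0: b_0 = 10 − 0 − 9 = 1; torsion from ∂_1 factors > 1: none. So H_0 = Z.
H_1: b_1 = 30 − 9 − 20 = 1; torsion from ∂_2 factors > 1: [2]. So H_1 = Z ⊕ Z/2.
H_2: b_2 = 20 − 20 − 0 = 0; torsion from ∂_3 factors > 1: none. So H_2 = 0.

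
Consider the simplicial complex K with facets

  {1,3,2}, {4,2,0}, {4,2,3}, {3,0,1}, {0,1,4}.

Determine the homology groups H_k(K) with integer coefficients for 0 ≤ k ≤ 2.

H_0 = Z,  H_1 = Z,  H_2 = 0.

Take the total order 0 < 1 < 2 < 3 < 4 on the vertex set. Then K (dimension 2) consists of the simplices:

  0-simplices (5): [0], [1], [2], [3], [4]
  1-simplices (10): [0,1], [0,2], [0,3], [0,4], [1,2], [1,3], [1,4], [2,3], [2,4], [3,4]
  2-simplices (5): [0,1,3], [0,1,4], [0,2,4], [1,2,3], [2,3,4]

Hence C_0 ≅ Z^5, C_1 ≅ Z^10, C_2 ≅ Z^5.

The boundary map ∂_1: C_1 → C_0 is given by ∂[p,q] = [q] − [p]. For instance
  ∂[0,4] = [4] − [0].
The resulting 5×10 matrix has rank 4, and its Smith normal form has invariant factors (1,1,1,1).

The boundary map ∂_2: C_2 → C_1 acts by ∂[p,q,r] = [q,r] − [p,r] + [p,q]. For instance
  ∂[0,2,4] = [2,4] − [0,4] + [0,2],
  ∂[0,1,3] = [1,3] − [0,3] + [0,1].
The resulting 10×5 matrix has rank 5, and its Smith normal form has invariant factors (1,1,1,1,1).

Reading off H_k = ker ∂_k / im ∂_{k+1}:

  H_0: rank C_0 − rank ∂_1 = 5 − 4 = 1, and the invariant factors of ∂_1 are all 1, so H_0 ≅ Z.
  H_1: rank ker ∂_1 − rank ∂_2 = (10 − 4) − 5 = 1, and the invariant factors of ∂_2 are all 1, so H_1 ≅ Z.
  H_2: rank ker ∂_2 − rank ∂_3 = (5 − 5) − 0 = 0, and there is no ∂_3, so H_2 ≅ 0.

As a check, the Euler characteristic is 5 − 10 + 5 = 0, which agrees with 1 − 1 + 0 = 0.
(K is a triangulation of the Möbius band.)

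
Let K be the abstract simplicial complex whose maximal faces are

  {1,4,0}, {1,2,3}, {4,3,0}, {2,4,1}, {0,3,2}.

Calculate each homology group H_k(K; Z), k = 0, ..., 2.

H_0 ≅ Z,  H_1 ≅ Z,  H_2 = 0.

Take the total order 0 < 1 < 2 < 3 < 4 on the vertex set. Then K (dimension 2) consists of the simplices:

  0-simplices (5): [0], [1], [2], [3], [4]
  1-simplices (10): [0,1], [0,2], [0,3], [0,4], [1,2], [1,3], [1,4], [2,3], [2,4], [3,4]
  2-simplices (5): [0,1,4], [0,2,3], [0,3,4], [1,2,3], [1,2,4]

giving chain groups C_0 ≅ Z^5, C_1 ≅ Z^10, C_2 ≅ Z^5.

The boundary map ∂_1: C_1 → C_0 is given by ∂[p,q] = [q] − [p].
This gives a 5×10 integer matrix of rank 4; reducing to Smith normal form yields diagonal entries (1,1,1,1).

The boundary map ∂_2: C_2 → C_1 sends each 2-simplex [p,q,r] to [q,r] − [p,r] + [p,q]. For instance
  ∂[1,2,4] = [2,4] − [1,4] + [1,2],
  ∂[0,1,4] = [1,4] − [0,4] + [0,1].
The 10×5 boundary matrix has rank 5 and Smith normal form diag(1,1,1,1,1).

Computing H_k = (kernel of ∂_k) / (image of ∂_{k+1}):

  H_0: rank C_0 − rank ∂_1 = 5 − 4 = 1, and the invariant factors of ∂_1 are all 1, so H_0 ≅ Z.
  H_1: rank ker ∂_1 − rank ∂_2 = (10 − 4) − 5 = 1, and the invariant factors of ∂_2 are all 1, so H_1 ≅ Z.
  H_2: rank ker ∂_2 − rank ∂_3 = (5 − 5) − 0 = 0, and there is no ∂_3, so H_2 ≅ 0.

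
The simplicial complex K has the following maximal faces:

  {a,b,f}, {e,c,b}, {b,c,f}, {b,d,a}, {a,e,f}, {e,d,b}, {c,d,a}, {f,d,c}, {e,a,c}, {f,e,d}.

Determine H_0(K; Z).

H_0 ≅ Z.

We work with the vertex ordering a < b < c < d < e < f. The simplices of K, each written with vertices in increasing order, are:

  0-simplices (6): a, b, c, d, e, f
  1-simplices (15): ab, ac, ad, ae, af, bc, bd, be, bf, cd, ce, cf, de, df, ef
  2-simplices (10): abd, abf, acd, ace, aef, bce, bcf, bde, cdf, def

Hence C_0 ≅ Z^6, C_1 ≅ Z^15, C_2 ≅ Z^10.

∂_1: C_1 → C_0 maps an edge to its endpoints' difference, ∂[p,q] = q − p.
This gives a 6×15 integer matrix of rank 5; reducing to Smith normal form yields diagonal entries (1,1,1,1,1).

∂_2: C_2 → C_1 acts by ∂[p,q,r] = [q,r] − [p,r] + [p,q]. For instance
  ∂bcf = cf − bf + bc,
  ∂aef = ef − af + ae.
This gives a 15×10 integer matrix of rank 10; reducing to Smith normal form yields diagonal entries (1,1,1,1,1,1,1,1,1,2).

From H_k ≅ ker(∂_k) / im(∂_{k+1}) we obtain:

  H_0: rank C_0 − rank ∂_1 = 6 − 5 = 1, and the invariant factors of ∂_1 are all 1, so H_0 = Z.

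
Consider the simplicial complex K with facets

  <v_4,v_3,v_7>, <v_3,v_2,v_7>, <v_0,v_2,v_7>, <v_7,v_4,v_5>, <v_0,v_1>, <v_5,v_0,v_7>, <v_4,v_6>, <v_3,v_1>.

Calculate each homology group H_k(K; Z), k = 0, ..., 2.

H_0 = Z,  H_1 = Z,  H_2 = 0.

We work with the vertex ordering v_0 < v_1 < v_2 < v_3 < v_4 < v_5 < v_6 < v_7. The simplices of K, each written with vertices in increasing order, are:

  0-simplices (8): [v_0], [v_1], [v_2], [v_3], [v_4], [v_5], [v_6], [v_7]
  1-simplices (13): [v_0,v_1], [v_0,v_2], [v_0,v_5], [v_0,v_7], [v_1,v_3], [v_2,v_3], [v_2,v_7], [v_3,v_4], [v_3,v_7], [v_4,v_5], [v_4,v_6], [v_4,v_7], [v_5,v_7]
  2-simplices (5): [v_0,v_2,v_7], [v_0,v_5,v_7], [v_2,v_3,v_7], [v_3,v_4,v_7], [v_4,v_5,v_7]

so the chain groups are C_0 ≅ Z^8, C_1 ≅ Z^13, C_2 ≅ Z^5.

∂_1: C_1 → C_0 is given by ∂[p,q] = [q] − [p].
The 8×13 boundary matrix has rank 7 and Smith normal form diag(1,1,1,1,1,1,1).

∂_2: C_2 → C_1 maps a triangle to the signed sum of its edges. For instance
  ∂[v_2,v_3,v_7] = [v_3,v_7] − [v_2,v_7] + [v_2,v_3],
  ∂[v_4,v_5,v_7] = [v_5,v_7] − [v_4,v_7] + [v_4,v_5].
This gives a 13×5 integer matrix of rank 5; reducing to Smith normal form yields diagonal entries (1,1,1,1,1).

Now H_k = ker ∂_k / im ∂_{k+1}, so:

  H_0: rank C_0 − rank ∂_1 = 8 − 7 = 1, and the invariant factors of ∂_1 are all 1, so H_0 ≅ Z.
  H_1: rank ker ∂_1 − rank ∂_2 = (13 − 7) − 5 = 1, and the invariant factors of ∂_2 are all 1, so H_1 ≅ Z.
  H_2: rank ker ∂_2 − rank ∂_3 = (5 − 5) − 0 = 0, and there is no ∂_3, so H_2 ≅ 0.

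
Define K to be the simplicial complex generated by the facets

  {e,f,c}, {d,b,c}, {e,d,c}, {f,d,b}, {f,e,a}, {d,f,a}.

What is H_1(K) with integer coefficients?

H_1 ≅ Z.

Order the vertices as a < b < c < d < e < f. Listing each simplex with vertices in this order, K has dimension 2 with simplices:

  0-simplices (6): a, b, c, d, e, f
  1-simplices (12): ad, ae, af, bc, bd, bf, cd, ce, cf, de, df, ef
  2-simplices (6): adf, aef, bcd, bdf, cde, cef

Hence C_0 ≅ Z^6, C_1 ≅ Z^12, C_2 ≅ Z^6.

∂_1: C_1 → C_0 maps an edge to its endpoints' difference, ∂[p,q] = q − p. For instance
  ∂ef = f − e.
This gives a 6×12 integer matrix of rank 5; reducing to Smith normal form yields diagonal entries (1,1,1,1,1).

Boundary ∂_2: C_2 → C_1 maps a triangle to the signed sum of its edges. For instance
  ∂bcd = cd − bd + bc,
  ∂bdf = df − bf + bd.
The 12×6 boundary matrix has rank 6 and Smith normal form diag(1,1,1,1,1,1).

Computing H_k = (kernel of ∂_k) / (image of ∂_{k+1}):

  H_1: rank ker ∂_1 − rank ∂_2 = (12 − 5) − 6 = 1, and the invariant factors of ∂_2 are all 1, so H_1 ≅ Z.

(K is a triangulation of the cylinder S^1 x I.)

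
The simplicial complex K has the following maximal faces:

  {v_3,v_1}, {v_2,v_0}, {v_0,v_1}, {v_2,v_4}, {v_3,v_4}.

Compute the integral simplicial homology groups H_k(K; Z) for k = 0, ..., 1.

H_0 ≅ Z,  H_1 ≅ Z.

Take the total order v_0 < v_1 < v_2 < v_3 < v_4 on the vertex set. Then K (dimension 1) consists of the simplices:

  0-simplices (5): [v_0], [v_1], [v_2], [v_3], [v_4]
  1-simplices (5): [v_0,v_1], [v_0,v_2], [v_1,v_3], [v_2,v_4], [v_3,v_4]

Hence C_0 ≅ Z^5, C_1 ≅ Z^5.

The boundary map ∂_1: C_1 → C_0 sends each edge [p,q] (with p < q) to q − p.
The 5×5 boundary matrix has rank 4 and Smith normal form diag(1,1,1,1).

Computing H_k = (kernel of ∂_k) / (image of ∂_{k+1}):

  H_0: rank C_0 − rank ∂_1 = 5 − 4 = 1, and the invariant factors of ∂_1 are all 1, so H_0 = Z.
  H_1: rank ker ∂_1 − rank ∂_2 = (5 − 4) − 0 = 1, and there is no ∂_2, so H_1 = Z.

(K is a triangulation of the circle S^1.)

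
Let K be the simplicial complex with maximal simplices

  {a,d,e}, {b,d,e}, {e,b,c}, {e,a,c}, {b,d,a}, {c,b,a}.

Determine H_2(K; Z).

Order the vertices as a < b < c < d < e. Listing each simplex with vertices in this order, K has dimension 2 with simplices:

  0-simplices (5): a, b, c, d, e
  1-simplices (9): ab, ac, ad, ae, bc, bd, be, ce, de
  2-simplices (6): abc, abd, ace, ade, bce, bde

giving chain groups C_0 ≅ Z^5, C_1 ≅ Z^9, C_2 ≅ Z^6.

The boundary map ∂_1: C_1 → C_0 maps an edge to its endpoints' difference, ∂[p,q] = q − p.
As a 5×9 matrix over Z this has rank 4, with invariant factors (1,1,1,1).

The boundary map ∂_2: C_2 → C_1 sends each 2-simplex [p,q,r] to [q,r] − [p,r] + [p,q]. For instance
  ∂bde = de − be + bd,
  ∂ace = ce − ae + ac.
The 9×6 boundary matrix has rank 5 and Smith normal form diag(1,1,1,1,1).

Computing H_k = (kernel of ∂_k) / (image of ∂_{k+1}):

  H_2: rank ker ∂_2 − rank ∂_3 = (6 − 5) − 0 = 1, and there is no ∂_3, so H_2 ≅ Z.

H_2 ≅ Z.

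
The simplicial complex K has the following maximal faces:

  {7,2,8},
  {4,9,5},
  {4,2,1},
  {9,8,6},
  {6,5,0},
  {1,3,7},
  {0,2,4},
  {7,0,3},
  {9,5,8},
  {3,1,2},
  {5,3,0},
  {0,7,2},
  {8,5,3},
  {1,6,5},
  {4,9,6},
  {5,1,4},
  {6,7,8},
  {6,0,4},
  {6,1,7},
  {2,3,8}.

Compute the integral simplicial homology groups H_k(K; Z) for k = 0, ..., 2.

H_0 = Z,  H_1 = Z × Z/2,  H_2 = 0.

K has 10 vertices, 30 edges, 20 triangles.
rank ∂_0 = 0, rank ∂_1 = 9 ⇒ b_0 = 10 − 0 − 9 = 1; all invariant factors of ∂_1 are 1 so no torsion. So H_0 ≅ Z.
rank ∂_1 = 9, rank ∂_2 = 20 ⇒ b_1 = 30 − 9 − 20 = 1; ∂_2 has invariant factor(s) [2] giving torsion. So H_1 ≅ Z × Z/2.
rank ∂_2 = 20, rank ∂_3 = 0 ⇒ b_2 = 20 − 20 − 0 = 0. So H_2 ≅ 0.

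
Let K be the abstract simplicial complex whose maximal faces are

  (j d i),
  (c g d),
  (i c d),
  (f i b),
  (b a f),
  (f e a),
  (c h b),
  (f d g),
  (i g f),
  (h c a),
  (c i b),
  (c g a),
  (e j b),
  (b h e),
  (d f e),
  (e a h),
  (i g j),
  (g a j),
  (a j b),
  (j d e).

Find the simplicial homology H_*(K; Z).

H_0 = Z,  H_1 = Z × Z/2,  H_2 = 0.

Take the total order a < b < c < d < e < f < g < h < i < j on the vertex set. Then K (dimension 2) consists of the simplices:

  0-simplices (10): a, b, c, d, e, f, g, h, i, j
  1-simplices (30): ab, ac, ae, af, ag, ah, aj, bc, be, bf, bh, bi, bj, cd, cg, ch, ci, de, df, dg, di, dj, ef, eh, ej, fg, fi, gi, gj, ij
  2-simplices (20): abf, abj, acg, ach, aef, aeh, agj, bch, bci, beh, bej, bfi, cdg, cdi, def, dej, dfg, dij, fgi, gij

Hence C_0 ≅ Z^10, C_1 ≅ Z^30, C_2 ≅ Z^20.

The boundary map ∂_1: C_1 → C_0 is given by ∂[p,q] = [q] − [p]. For instance
  ∂be = e − b.
The resulting 10×30 matrix has rank 9, and its Smith normal form has invariant factors (1,1,1,1,1,1,1,1,1).

The boundary map ∂_2: C_2 → C_1 maps a triangle to the signed sum of its edges. For instance
  ∂abj = bj − aj + ab,
  ∂aeh = eh − ah + ae.
The resulting 30×20 matrix has rank 20, and its Smith normal form has invariant factors (1,1,1,1,1,1,1,1,1,1,1,1,1,1,1,1,1,1,1,2).

Now H_k = ker ∂_k / im ∂_{k+1}, so:

  H_0: rank C_0 − rank ∂_1 = 10 − 9 = 1, and the invariant factors of ∂_1 are all 1, so H_0 ≅ Z.
  H_1: rank ker ∂_1 − rank ∂_2 = (30 − 9) − 20 = 1, and ∂_2 has invariant factor 2 > 1, so H_1 ≅ Z × Z/2.
  H_2: rank ker ∂_2 − rank ∂_3 = (20 − 20) − 0 = 0, and there is no ∂_3, so H_2 ≅ 0.

(K is a triangulation of the Klein bottle.)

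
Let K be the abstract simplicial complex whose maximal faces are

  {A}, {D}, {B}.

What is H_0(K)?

H_0 = Z^3.

Order the vertices as A < B < D. Listing each simplex with vertices in this order, K has dimension 0 with simplices:

  0-simplices (3): A, B, D

Hence C_0 ≅ Z^3.

Now H_k = ker ∂_k / im ∂_{k+1}, so:

  H_0: rank C_0 − rank ∂_1 = 3 − 0 = 3, and there is no ∂_1, so H_0 ≅ Z^3.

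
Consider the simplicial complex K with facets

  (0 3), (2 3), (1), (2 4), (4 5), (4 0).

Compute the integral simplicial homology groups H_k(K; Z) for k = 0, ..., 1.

H_0 ≅ Z^2,  H_1 ≅ Z.

We work with the vertex ordering 0 < 1 < 2 < 3 < 4 < 5. The simplices of K, each written with vertices in increasing order, are:

  0-simplices (6): [0], [1], [2], [3], [4], [5]
  1-simplices (5): [0,3], [0,4], [2,3], [2,4], [4,5]

Hence C_0 ≅ Z^6, C_1 ≅ Z^5.

∂_1: C_1 → C_0 sends each edge [p,q] (with p < q) to q − p.
The resulting 6×5 matrix has rank 4, and its Smith normal form has invariant factors (1,1,1,1).

Reading off H_k = ker ∂_k / im ∂_{k+1}:

  H_0: rank C_0 − rank ∂_1 = 6 − 4 = 2, and the invariant factors of ∂_1 are all 1, so H_0 ≅ Z^2.
  H_1: rank ker ∂_1 − rank ∂_2 = (5 − 4) − 0 = 1, and there is no ∂_2, so H_1 ≅ Z.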